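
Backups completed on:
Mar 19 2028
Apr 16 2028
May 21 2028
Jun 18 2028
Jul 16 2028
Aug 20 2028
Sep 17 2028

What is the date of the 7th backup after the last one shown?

Gaps: 28, 35, 28, 28, 35, 28 days — a mix of 28 and 35. Every date is a Sunday.
Each is the 3rd Sunday of its month.
October 2028 — 3rd Sunday is Oct 15 2028.
November 2028 — 3rd Sunday is Nov 19 2028.
December 2028 — 3rd Sunday is Dec 17 2028.
3rd Sunday of January 2029: Jan 21 2029.
February 2029 — 3rd Sunday is Feb 18 2029.
3rd Sunday of March 2029: Mar 18 2029.
April 2029 — 3rd Sunday is Apr 15 2029.

Apr 15 2029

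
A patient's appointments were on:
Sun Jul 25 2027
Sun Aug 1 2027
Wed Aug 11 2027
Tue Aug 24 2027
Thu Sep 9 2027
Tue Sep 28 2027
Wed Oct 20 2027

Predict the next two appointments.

Intervals are 7, 10, 13, 16, 19, 22 days — an arithmetic progression with common difference 3.
Next gap: 25 days. Wed Oct 20 2027 + 25 days = Sun Nov 14 2027.
Next gap: 28 days. Sun Nov 14 2027 + 28 days = Sun Dec 12 2027.

Sun Nov 14 2027, Sun Dec 12 2027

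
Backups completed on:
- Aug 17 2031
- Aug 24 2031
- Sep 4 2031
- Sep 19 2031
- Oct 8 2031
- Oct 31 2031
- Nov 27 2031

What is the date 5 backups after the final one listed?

Intervals are 7, 11, 15, 19, 23, 27 days — an arithmetic progression with common difference 4.
Next gap: 31 days. Nov 27 2031 + 31 days = Dec 28 2031.
Next gap: 35 days. Dec 28 2031 + 35 days = Feb 1 2032.
Next gap: 39 days. Feb 1 2032 + 39 days = Mar 11 2032.
Next gap: 43 days. Mar 11 2032 + 43 days = Apr 23 2032.
Next gap: 47 days. Apr 23 2032 + 47 days = Jun 9 2032.

Jun 9 2032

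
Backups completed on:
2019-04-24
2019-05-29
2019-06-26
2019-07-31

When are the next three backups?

2019-08-28, 2019-09-25, 2019-10-30

All Wednesdays; the gaps (35, 28, 35) vary with month length.
This is the last Wednesday of each month.
August 2019 ends with Wednesday 2019-08-28.
Last Wednesday of September 2019: 2019-09-25.
Last Wednesday of October 2019: 2019-10-30.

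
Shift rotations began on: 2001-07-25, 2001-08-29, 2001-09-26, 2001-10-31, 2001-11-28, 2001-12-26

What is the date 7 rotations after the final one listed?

Every date is a Wednesday; gaps 35, 28, 35, 28, 28 days.
Each is the last Wednesday of its month (at least one falls on the 29th or later, ruling out '4th Wednesday').
January 2002 ends with Wednesday 2002-01-30.
Last Wednesday of February 2002: 2002-02-27.
March 2002 ends with Wednesday 2002-03-27.
Last Wednesday of April 2002: 2002-04-24.
May 2002 ends with Wednesday 2002-05-29.
Last Wednesday of June 2002: 2002-06-26.
July 2002 ends with Wednesday 2002-07-31.

2002-07-31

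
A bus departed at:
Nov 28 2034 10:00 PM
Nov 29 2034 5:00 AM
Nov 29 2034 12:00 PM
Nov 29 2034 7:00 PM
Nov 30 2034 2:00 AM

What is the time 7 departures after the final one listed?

Dec 2 2034 3:00 AM

The interval is a steady 7 hours (7, 7, 7, 7).
Nov 30 2034 2:00 AM + 7 h = Nov 30 2034 9:00 AM.
Nov 30 2034 9:00 AM + 7 h = Nov 30 2034 4:00 PM.
Nov 30 2034 4:00 PM + 7 h = Nov 30 2034 11:00 PM.
Nov 30 2034 11:00 PM + 7 h = Dec 1 2034 6:00 AM.
Dec 1 2034 6:00 AM + 7 h = Dec 1 2034 1:00 PM.
Dec 1 2034 1:00 PM + 7 h = Dec 1 2034 8:00 PM.
Dec 1 2034 8:00 PM + 7 h = Dec 2 2034 3:00 AM.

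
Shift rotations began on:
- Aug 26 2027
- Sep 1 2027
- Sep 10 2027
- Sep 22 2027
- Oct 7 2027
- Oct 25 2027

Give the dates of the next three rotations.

Nov 15 2027, Dec 9 2027, Jan 5 2028

Intervals are 6, 9, 12, 15, 18 days — an arithmetic progression with common difference 3.
Next gap: 21 days. Oct 25 2027 + 21 days = Nov 15 2027.
Next gap: 24 days. Nov 15 2027 + 24 days = Dec 9 2027.
Next gap: 27 days. Dec 9 2027 + 27 days = Jan 5 2028.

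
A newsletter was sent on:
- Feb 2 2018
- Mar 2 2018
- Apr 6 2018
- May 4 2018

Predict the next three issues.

All dates are Fridays, 28, 35, 28 days apart.
Specifically, the 1st Friday of each month.
June 2018 — 1st Friday is Jun 1 2018.
1st Friday of July 2018: Jul 6 2018.
1st Friday of August 2018: Aug 3 2018.

Jun 1 2018, Jul 6 2018, Aug 3 2018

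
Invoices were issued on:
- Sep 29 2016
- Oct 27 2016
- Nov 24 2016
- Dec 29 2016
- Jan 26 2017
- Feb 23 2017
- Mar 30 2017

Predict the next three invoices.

Apr 27 2017, May 25 2017, Jun 29 2017

All Thursdays; the gaps (28, 28, 35, 28, 28, 35) vary with month length.
This is the last Thursday of each month.
Last Thursday of April 2017: Apr 27 2017.
May 2017 ends with Thursday May 25 2017.
Last Thursday of June 2017: Jun 29 2017.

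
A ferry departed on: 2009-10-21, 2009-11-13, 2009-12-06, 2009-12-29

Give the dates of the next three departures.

2010-01-21, 2010-02-13, 2010-03-08

The spacing is 23, 23, 23 days — always 23 days.
2009-12-29 + 23 days = 2010-01-21.
2010-01-21 + 23 days = 2010-02-13.
2010-02-13 + 23 days = 2010-03-08.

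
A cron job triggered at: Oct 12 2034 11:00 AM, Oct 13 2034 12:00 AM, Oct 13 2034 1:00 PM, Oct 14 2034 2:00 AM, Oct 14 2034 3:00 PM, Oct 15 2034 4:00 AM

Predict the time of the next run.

The interval is a steady 13 hours (13, 13, 13, 13, 13).
Oct 15 2034 4:00 AM + 13 h = Oct 15 2034 5:00 PM.

Oct 15 2034 5:00 PM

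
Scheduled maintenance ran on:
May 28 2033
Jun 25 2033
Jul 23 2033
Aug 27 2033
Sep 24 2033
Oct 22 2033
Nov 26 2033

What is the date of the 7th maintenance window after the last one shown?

Jun 24 2034

All dates are Saturdays, 28, 28, 35, 28, 28, 35 days apart.
Specifically, the 4th Saturday of each month.
4th Saturday of December 2033: Dec 24 2033.
4th Saturday of January 2034: Jan 28 2034.
February 2034 — 4th Saturday is Feb 25 2034.
4th Saturday of March 2034: Mar 25 2034.
4th Saturday of April 2034: Apr 22 2034.
May 2034 — 4th Saturday is May 27 2034.
June 2034 — 4th Saturday is Jun 24 2034.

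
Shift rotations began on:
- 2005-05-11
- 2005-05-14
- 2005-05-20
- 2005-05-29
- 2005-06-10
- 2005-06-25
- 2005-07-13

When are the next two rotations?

2005-08-03, 2005-08-27

The spacing grows by 3 each time: 3, 6, 9, 12, 15, 18 days.
Next gap: 21 days. 2005-07-13 + 21 days = 2005-08-03.
Next gap: 24 days. 2005-08-03 + 24 days = 2005-08-27.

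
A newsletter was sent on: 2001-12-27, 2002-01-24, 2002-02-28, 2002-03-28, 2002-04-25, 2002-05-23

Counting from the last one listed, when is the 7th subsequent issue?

Gaps: 28, 35, 28, 28, 28 days — a mix of 28 and 35. Every date is a Thursday.
Each is the 4th Thursday of its month.
June 2002 — 4th Thursday is 2002-06-27.
July 2002 — 4th Thursday is 2002-07-25.
August 2002 — 4th Thursday is 2002-08-22.
September 2002 — 4th Thursday is 2002-09-26.
October 2002 — 4th Thursday is 2002-10-24.
November 2002 — 4th Thursday is 2002-11-28.
December 2002 — 4th Thursday is 2002-12-26.

2002-12-26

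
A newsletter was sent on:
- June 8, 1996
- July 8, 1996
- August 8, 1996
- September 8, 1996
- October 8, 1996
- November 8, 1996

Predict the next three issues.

December 8, 1996; January 8, 1997; February 8, 1997

Gaps: 30, 31, 31, 30, 31 days — not constant. Every event is on the 8th of the month.
Pattern: the 8th of each month.
December 1996: December 8, 1996.
January 1997: January 8, 1997.
Next: February 1997 → February 8, 1997.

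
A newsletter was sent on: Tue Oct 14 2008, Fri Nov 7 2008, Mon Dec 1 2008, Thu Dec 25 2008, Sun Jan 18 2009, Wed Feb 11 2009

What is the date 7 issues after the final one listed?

Gaps between consecutive events: 24, 24, 24, 24, 24 days — a constant 24-day interval.
Wed Feb 11 2009 + 24 days = Sat Mar 7 2009.
Sat Mar 7 2009 + 24 days = Tue Mar 31 2009.
Tue Mar 31 2009 + 24 days = Fri Apr 24 2009.
Fri Apr 24 2009 + 24 days = Mon May 18 2009.
Mon May 18 2009 + 24 days = Thu Jun 11 2009.
Thu Jun 11 2009 + 24 days = Sun Jul 5 2009.
Sun Jul 5 2009 + 24 days = Wed Jul 29 2009.

Wed Jul 29 2009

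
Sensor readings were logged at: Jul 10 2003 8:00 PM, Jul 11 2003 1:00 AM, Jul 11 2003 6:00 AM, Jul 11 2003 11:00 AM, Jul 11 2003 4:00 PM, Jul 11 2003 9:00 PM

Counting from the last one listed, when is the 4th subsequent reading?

The interval is a steady 5 hours (5, 5, 5, 5, 5).
Jul 11 2003 9:00 PM + 5 h = Jul 12 2003 2:00 AM.
Jul 12 2003 2:00 AM + 5 h = Jul 12 2003 7:00 AM.
Jul 12 2003 7:00 AM + 5 h = Jul 12 2003 12:00 PM.
Jul 12 2003 12:00 PM + 5 h = Jul 12 2003 5:00 PM.

Jul 12 2003 5:00 PM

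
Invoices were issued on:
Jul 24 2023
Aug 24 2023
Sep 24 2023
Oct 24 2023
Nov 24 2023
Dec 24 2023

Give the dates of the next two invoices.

Jan 24 2024, Feb 24 2024

Each date is the 24th; the gaps (31, 31, 30, 31, 30) track the month lengths.
The rule is the 24th of each month.
Next: January 2024 → Jan 24 2024.
February 2024: Feb 24 2024.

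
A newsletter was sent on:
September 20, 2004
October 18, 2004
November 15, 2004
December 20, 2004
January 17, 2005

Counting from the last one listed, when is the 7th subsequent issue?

These are Mondays at 28- or 35-day spacing (28, 28, 35, 28).
The pattern: 3rd Monday of the month.
3rd Monday of February 2005: February 21, 2005.
March 2005 — 3rd Monday is March 21, 2005.
April 2005 — 3rd Monday is April 18, 2005.
3rd Monday of May 2005: May 16, 2005.
3rd Monday of June 2005: June 20, 2005.
July 2005 — 3rd Monday is July 18, 2005.
August 2005 — 3rd Monday is August 15, 2005.

August 15, 2005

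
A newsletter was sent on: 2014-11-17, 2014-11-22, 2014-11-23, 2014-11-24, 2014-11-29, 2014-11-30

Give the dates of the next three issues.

2014-12-01, 2014-12-06, 2014-12-07

Gaps: 5, 1, 1, 5, 1 days — not constant, but cyclic with period 3.
The events fall on every Monday, Saturday and Sunday.
The following Monday is 2014-12-01.
Next Saturday: 2014-12-06.
Next Sunday: 2014-12-07.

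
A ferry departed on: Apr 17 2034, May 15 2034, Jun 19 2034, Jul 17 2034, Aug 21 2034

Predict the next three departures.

Sep 18 2034, Oct 16 2034, Nov 20 2034

Gaps: 28, 35, 28, 35 days — a mix of 28 and 35. Every date is a Monday.
Each is the 3rd Monday of its month.
3rd Monday of September 2034: Sep 18 2034.
October 2034 — 3rd Monday is Oct 16 2034.
3rd Monday of November 2034: Nov 20 2034.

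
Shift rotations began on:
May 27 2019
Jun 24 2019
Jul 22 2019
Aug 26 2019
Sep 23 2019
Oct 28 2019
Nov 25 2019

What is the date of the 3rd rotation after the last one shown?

These are Mondays at 28- or 35-day spacing (28, 28, 35, 28, 35, 28).
The pattern: 4th Monday of the month.
4th Monday of December 2019: Dec 23 2019.
4th Monday of January 2020: Jan 27 2020.
4th Monday of February 2020: Feb 24 2020.

Feb 24 2020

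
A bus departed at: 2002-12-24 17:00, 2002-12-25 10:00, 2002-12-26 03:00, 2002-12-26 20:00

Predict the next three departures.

2002-12-27 13:00, 2002-12-28 06:00, 2002-12-28 23:00

Spacing: 17, 17, 17 h — constant 17 h.
2002-12-26 20:00 + 17 h = 2002-12-27 13:00.
2002-12-27 13:00 + 17 h = 2002-12-28 06:00.
2002-12-28 06:00 + 17 h = 2002-12-28 23:00.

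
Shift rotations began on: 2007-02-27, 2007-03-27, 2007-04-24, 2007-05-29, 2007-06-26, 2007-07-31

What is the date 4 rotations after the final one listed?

Every date is a Tuesday; gaps 28, 28, 35, 28, 35 days.
Each is the last Tuesday of its month (at least one falls on the 29th or later, ruling out '4th Tuesday').
August 2007 ends with Tuesday 2007-08-28.
September 2007 ends with Tuesday 2007-09-25.
Last Tuesday of October 2007: 2007-10-30.
Last Tuesday of November 2007: 2007-11-27.

2007-11-27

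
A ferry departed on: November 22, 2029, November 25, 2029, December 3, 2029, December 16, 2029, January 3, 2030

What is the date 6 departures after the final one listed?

The spacing grows by 5 each time: 3, 8, 13, 18 days.
Next gap: 23 days. January 3, 2030 + 23 days = January 26, 2030.
Next gap: 28 days. January 26, 2030 + 28 days = February 23, 2030.
Next gap: 33 days. February 23, 2030 + 33 days = March 28, 2030.
Next gap: 38 days. March 28, 2030 + 38 days = May 5, 2030.
Next gap: 43 days. May 5, 2030 + 43 days = June 17, 2030.
Next gap: 48 days. June 17, 2030 + 48 days = August 4, 2030.

August 4, 2030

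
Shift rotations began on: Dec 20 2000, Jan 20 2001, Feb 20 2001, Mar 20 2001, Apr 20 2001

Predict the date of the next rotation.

Each date is the 20th; the gaps (31, 31, 28, 31) track the month lengths.
The rule is the 20th of each month.
Next: May 2001 → May 20 2001.

May 20 2001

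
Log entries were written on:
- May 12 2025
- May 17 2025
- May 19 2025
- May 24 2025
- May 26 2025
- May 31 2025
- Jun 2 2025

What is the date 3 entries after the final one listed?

The gap pattern 5, 2, 5, 2, 5, 2 repeats every 2 events.
These are the Mondays and Saturdays of each week.
The following Saturday is Jun 7 2025.
Next Monday: Jun 9 2025.
The following Saturday is Jun 14 2025.

Jun 14 2025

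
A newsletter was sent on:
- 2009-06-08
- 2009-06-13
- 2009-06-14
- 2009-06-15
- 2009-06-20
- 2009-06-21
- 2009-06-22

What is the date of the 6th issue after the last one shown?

2009-07-06

The gap pattern 5, 1, 1, 5, 1, 1 repeats every 3 events.
These are the Mondays, Saturdays and Sundays of each week.
Next Saturday: 2009-06-27.
Next Sunday: 2009-06-28.
Next Monday: 2009-06-29.
The following Saturday is 2009-07-04.
Next Sunday: 2009-07-05.
Next Monday: 2009-07-06.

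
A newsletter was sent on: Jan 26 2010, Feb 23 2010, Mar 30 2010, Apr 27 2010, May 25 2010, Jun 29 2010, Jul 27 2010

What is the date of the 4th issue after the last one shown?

These are Tuesdays with 28, 35, 28, 28, 35, 28-day gaps.
Each is the final Tuesday of its month — Mar 30 2010 is past the 28th, so '4th Tuesday' doesn't fit.
August 2010 ends with Tuesday Aug 31 2010.
September 2010 ends with Tuesday Sep 28 2010.
Last Tuesday of October 2010: Oct 26 2010.
Last Tuesday of November 2010: Nov 30 2010.

Nov 30 2010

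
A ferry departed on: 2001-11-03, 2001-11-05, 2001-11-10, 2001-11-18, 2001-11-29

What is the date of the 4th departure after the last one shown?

Intervals are 2, 5, 8, 11 days — an arithmetic progression with common difference 3.
Next gap: 14 days. 2001-11-29 + 14 days = 2001-12-13.
Next gap: 17 days. 2001-12-13 + 17 days = 2001-12-30.
Next gap: 20 days. 2001-12-30 + 20 days = 2002-01-19.
Next gap: 23 days. 2002-01-19 + 23 days = 2002-02-11.

2002-02-11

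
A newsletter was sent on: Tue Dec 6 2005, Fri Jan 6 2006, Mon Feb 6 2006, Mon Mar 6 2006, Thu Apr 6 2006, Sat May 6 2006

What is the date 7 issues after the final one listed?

Wed Dec 6 2006

The day-of-month is always 6 (31, 31, 28, 31, 30 days between events).
So this recurs on the 6th of each month.
June 2006: Tue Jun 6 2006.
July 2006: Thu Jul 6 2006.
August 2006: Sun Aug 6 2006.
Next: September 2006 → Wed Sep 6 2006.
October 2006: Fri Oct 6 2006.
Next: November 2006 → Mon Nov 6 2006.
Next: December 2006 → Wed Dec 6 2006.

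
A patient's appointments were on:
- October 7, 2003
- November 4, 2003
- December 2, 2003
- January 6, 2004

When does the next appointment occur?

February 3, 2004

All dates are Tuesdays, 28, 28, 35 days apart.
Specifically, the 1st Tuesday of each month.
1st Tuesday of February 2004: February 3, 2004.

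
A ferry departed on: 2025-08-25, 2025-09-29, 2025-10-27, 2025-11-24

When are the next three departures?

These are Mondays with 35, 28, 28-day gaps.
Each is the final Monday of its month — 2025-09-29 is past the 28th, so '4th Monday' doesn't fit.
December 2025 ends with Monday 2025-12-29.
Last Monday of January 2026: 2026-01-26.
Last Monday of February 2026: 2026-02-23.

2025-12-29, 2026-01-26, 2026-02-23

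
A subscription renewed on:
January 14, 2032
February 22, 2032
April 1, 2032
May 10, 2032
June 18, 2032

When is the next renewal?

July 27, 2032

Gaps between consecutive events: 39, 39, 39, 39 days — a constant 39-day interval.
June 18, 2032 + 39 days = July 27, 2032.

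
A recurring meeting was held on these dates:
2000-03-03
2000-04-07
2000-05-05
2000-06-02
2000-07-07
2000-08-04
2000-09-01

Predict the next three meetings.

All dates are Fridays, 35, 28, 28, 35, 28, 28 days apart.
Specifically, the 1st Friday of each month.
1st Friday of October 2000: 2000-10-06.
1st Friday of November 2000: 2000-11-03.
December 2000 — 1st Friday is 2000-12-01.

2000-10-06, 2000-11-03, 2000-12-01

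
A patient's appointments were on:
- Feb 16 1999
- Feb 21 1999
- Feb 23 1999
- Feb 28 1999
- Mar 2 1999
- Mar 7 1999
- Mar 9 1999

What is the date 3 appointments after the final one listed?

Mar 21 1999

Every event lands on a Tuesday or Sunday (gaps cycle 5, 2, 5, 2, 5, 2).
So the schedule is: every Tuesday and Sunday.
The following Sunday is Mar 14 1999.
The following Tuesday is Mar 16 1999.
The following Sunday is Mar 21 1999.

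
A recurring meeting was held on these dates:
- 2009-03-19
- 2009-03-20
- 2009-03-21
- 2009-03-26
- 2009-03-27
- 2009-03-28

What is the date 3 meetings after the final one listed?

The gap pattern 1, 1, 5, 1, 1 repeats every 3 events.
These are the Thursdays, Fridays and Saturdays of each week.
The following Thursday is 2009-04-02.
Next Friday: 2009-04-03.
Next Saturday: 2009-04-04.

2009-04-04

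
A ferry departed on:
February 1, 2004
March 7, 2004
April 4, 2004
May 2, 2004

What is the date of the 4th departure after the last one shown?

All dates are Sundays, 35, 28, 28 days apart.
Specifically, the 1st Sunday of each month.
June 2004 — 1st Sunday is June 6, 2004.
July 2004 — 1st Sunday is July 4, 2004.
August 2004 — 1st Sunday is August 1, 2004.
1st Sunday of September 2004: September 5, 2004.

September 5, 2004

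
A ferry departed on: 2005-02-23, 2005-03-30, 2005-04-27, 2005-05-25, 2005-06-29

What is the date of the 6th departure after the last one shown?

All Wednesdays; the gaps (35, 28, 28, 35) vary with month length.
This is the last Wednesday of each month.
July 2005 ends with Wednesday 2005-07-27.
August 2005 ends with Wednesday 2005-08-31.
September 2005 ends with Wednesday 2005-09-28.
October 2005 ends with Wednesday 2005-10-26.
November 2005 ends with Wednesday 2005-11-30.
December 2005 ends with Wednesday 2005-12-28.

2005-12-28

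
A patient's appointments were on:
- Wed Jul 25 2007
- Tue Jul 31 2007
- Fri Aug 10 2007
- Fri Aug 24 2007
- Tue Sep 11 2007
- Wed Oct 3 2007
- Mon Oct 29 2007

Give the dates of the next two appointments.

Wed Nov 28 2007, Tue Jan 1 2008

Intervals are 6, 10, 14, 18, 22, 26 days — an arithmetic progression with common difference 4.
Next gap: 30 days. Mon Oct 29 2007 + 30 days = Wed Nov 28 2007.
Next gap: 34 days. Wed Nov 28 2007 + 34 days = Tue Jan 1 2008.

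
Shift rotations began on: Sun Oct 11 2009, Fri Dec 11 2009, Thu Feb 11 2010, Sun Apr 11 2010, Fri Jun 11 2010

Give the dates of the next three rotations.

The day-of-month is always 11 (61, 62, 59, 61 days between events).
So this recurs on the 11th of every 2 months.
Next: August 2010 → Wed Aug 11 2010.
October 2010: Mon Oct 11 2010.
December 2010: Sat Dec 11 2010.

Wed Aug 11 2010, Mon Oct 11 2010, Sat Dec 11 2010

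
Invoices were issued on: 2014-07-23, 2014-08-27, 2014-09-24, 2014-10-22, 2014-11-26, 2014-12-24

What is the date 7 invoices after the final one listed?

Gaps: 35, 28, 28, 35, 28 days — a mix of 28 and 35. Every date is a Wednesday.
Each is the 4th Wednesday of its month.
4th Wednesday of January 2015: 2015-01-28.
4th Wednesday of February 2015: 2015-02-25.
March 2015 — 4th Wednesday is 2015-03-25.
April 2015 — 4th Wednesday is 2015-04-22.
May 2015 — 4th Wednesday is 2015-05-27.
June 2015 — 4th Wednesday is 2015-06-24.
July 2015 — 4th Wednesday is 2015-07-22.

2015-07-22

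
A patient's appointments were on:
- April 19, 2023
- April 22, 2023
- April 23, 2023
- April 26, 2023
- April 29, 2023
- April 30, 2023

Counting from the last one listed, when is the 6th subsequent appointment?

May 14, 2023

Every event lands on a Wednesday or Saturday or Sunday (gaps cycle 3, 1, 3, 3, 1).
So the schedule is: every Wednesday, Saturday and Sunday.
Next Wednesday: May 3, 2023.
The following Saturday is May 6, 2023.
Next Sunday: May 7, 2023.
Next Wednesday: May 10, 2023.
Next Saturday: May 13, 2023.
Next Sunday: May 14, 2023.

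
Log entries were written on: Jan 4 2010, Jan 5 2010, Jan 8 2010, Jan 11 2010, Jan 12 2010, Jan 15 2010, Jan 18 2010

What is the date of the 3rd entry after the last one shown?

The gap pattern 1, 3, 3, 1, 3, 3 repeats every 3 events.
These are the Mondays, Tuesdays and Fridays of each week.
The following Tuesday is Jan 19 2010.
Next Friday: Jan 22 2010.
Next Monday: Jan 25 2010.

Jan 25 2010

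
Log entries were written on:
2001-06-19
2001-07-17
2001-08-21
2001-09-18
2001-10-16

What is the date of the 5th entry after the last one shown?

Gaps: 28, 35, 28, 28 days — a mix of 28 and 35. Every date is a Tuesday.
Each is the 3rd Tuesday of its month.
November 2001 — 3rd Tuesday is 2001-11-20.
December 2001 — 3rd Tuesday is 2001-12-18.
3rd Tuesday of January 2002: 2002-01-15.
February 2002 — 3rd Tuesday is 2002-02-19.
March 2002 — 3rd Tuesday is 2002-03-19.

2002-03-19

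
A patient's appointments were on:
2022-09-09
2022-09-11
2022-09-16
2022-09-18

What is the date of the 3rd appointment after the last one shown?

Gaps: 2, 5, 2 days — not constant, but cyclic with period 2.
The events fall on every Friday and Sunday.
Next Friday: 2022-09-23.
Next Sunday: 2022-09-25.
The following Friday is 2022-09-30.

2022-09-30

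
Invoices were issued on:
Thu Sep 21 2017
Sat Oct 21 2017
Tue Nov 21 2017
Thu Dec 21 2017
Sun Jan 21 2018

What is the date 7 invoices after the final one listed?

Tue Aug 21 2018

Each date is the 21st; the gaps (30, 31, 30, 31) track the month lengths.
The rule is the 21st of each month.
Next: February 2018 → Wed Feb 21 2018.
March 2018: Wed Mar 21 2018.
Next: April 2018 → Sat Apr 21 2018.
Next: May 2018 → Mon May 21 2018.
Next: June 2018 → Thu Jun 21 2018.
July 2018: Sat Jul 21 2018.
August 2018: Tue Aug 21 2018.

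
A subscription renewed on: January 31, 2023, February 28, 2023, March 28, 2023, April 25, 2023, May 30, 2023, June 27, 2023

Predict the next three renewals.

These are Tuesdays with 28, 28, 28, 35, 28-day gaps.
Each is the final Tuesday of its month — January 31, 2023 is past the 28th, so '4th Tuesday' doesn't fit.
Last Tuesday of July 2023: July 25, 2023.
Last Tuesday of August 2023: August 29, 2023.
Last Tuesday of September 2023: September 26, 2023.

July 25, 2023; August 29, 2023; September 26, 2023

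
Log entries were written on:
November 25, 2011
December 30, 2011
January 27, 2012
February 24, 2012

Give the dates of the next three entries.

Every date is a Friday; gaps 35, 28, 28 days.
Each is the last Friday of its month (at least one falls on the 29th or later, ruling out '4th Friday').
March 2012 ends with Friday March 30, 2012.
April 2012 ends with Friday April 27, 2012.
Last Friday of May 2012: May 25, 2012.

March 30, 2012; April 27, 2012; May 25, 2012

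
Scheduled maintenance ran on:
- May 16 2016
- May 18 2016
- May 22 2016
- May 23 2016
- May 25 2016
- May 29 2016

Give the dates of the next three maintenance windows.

May 30 2016, Jun 1 2016, Jun 5 2016

Every event lands on a Monday or Wednesday or Sunday (gaps cycle 2, 4, 1, 2, 4).
So the schedule is: every Monday, Wednesday and Sunday.
Next Monday: May 30 2016.
The following Wednesday is Jun 1 2016.
The following Sunday is Jun 5 2016.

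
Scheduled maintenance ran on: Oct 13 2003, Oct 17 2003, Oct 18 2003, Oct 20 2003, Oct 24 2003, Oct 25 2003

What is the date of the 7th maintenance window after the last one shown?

Nov 10 2003

Gaps: 4, 1, 2, 4, 1 days — not constant, but cyclic with period 3.
The events fall on every Monday, Friday and Saturday.
The following Monday is Oct 27 2003.
The following Friday is Oct 31 2003.
The following Saturday is Nov 1 2003.
The following Monday is Nov 3 2003.
Next Friday: Nov 7 2003.
Next Saturday: Nov 8 2003.
The following Monday is Nov 10 2003.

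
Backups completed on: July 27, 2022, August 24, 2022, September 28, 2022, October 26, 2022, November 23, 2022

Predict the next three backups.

December 28, 2022; January 25, 2023; February 22, 2023

All dates are Wednesdays, 28, 35, 28, 28 days apart.
Specifically, the 4th Wednesday of each month.
December 2022 — 4th Wednesday is December 28, 2022.
January 2023 — 4th Wednesday is January 25, 2023.
February 2023 — 4th Wednesday is February 22, 2023.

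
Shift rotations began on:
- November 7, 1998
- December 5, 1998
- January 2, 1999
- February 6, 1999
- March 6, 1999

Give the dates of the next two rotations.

Gaps: 28, 28, 35, 28 days — a mix of 28 and 35. Every date is a Saturday.
Each is the 1st Saturday of its month.
April 1999 — 1st Saturday is April 3, 1999.
1st Saturday of May 1999: May 1, 1999.

April 3, 1999; May 1, 1999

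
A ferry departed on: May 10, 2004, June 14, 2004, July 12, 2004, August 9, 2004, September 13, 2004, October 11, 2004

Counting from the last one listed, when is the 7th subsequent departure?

Gaps: 35, 28, 28, 35, 28 days — a mix of 28 and 35. Every date is a Monday.
Each is the 2nd Monday of its month.
November 2004 — 2nd Monday is November 8, 2004.
2nd Monday of December 2004: December 13, 2004.
January 2005 — 2nd Monday is January 10, 2005.
2nd Monday of February 2005: February 14, 2005.
March 2005 — 2nd Monday is March 14, 2005.
2nd Monday of April 2005: April 11, 2005.
2nd Monday of May 2005: May 9, 2005.

May 9, 2005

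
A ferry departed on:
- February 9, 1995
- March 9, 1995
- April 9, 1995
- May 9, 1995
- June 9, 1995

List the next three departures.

Gaps: 28, 31, 30, 31 days — not constant. Every event is on the 9th of the month.
Pattern: the 9th of each month.
July 1995: July 9, 1995.
August 1995: August 9, 1995.
Next: September 1995 → September 9, 1995.

July 9, 1995; August 9, 1995; September 9, 1995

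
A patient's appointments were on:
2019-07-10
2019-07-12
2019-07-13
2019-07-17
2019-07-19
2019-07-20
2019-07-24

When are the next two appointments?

2019-07-26, 2019-07-27

Every event lands on a Wednesday or Friday or Saturday (gaps cycle 2, 1, 4, 2, 1, 4).
So the schedule is: every Wednesday, Friday and Saturday.
The following Friday is 2019-07-26.
The following Saturday is 2019-07-27.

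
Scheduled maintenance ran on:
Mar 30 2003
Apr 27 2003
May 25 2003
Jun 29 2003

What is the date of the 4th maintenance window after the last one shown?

All Sundays; the gaps (28, 28, 35) vary with month length.
This is the last Sunday of each month.
Last Sunday of July 2003: Jul 27 2003.
Last Sunday of August 2003: Aug 31 2003.
Last Sunday of September 2003: Sep 28 2003.
Last Sunday of October 2003: Oct 26 2003.

Oct 26 2003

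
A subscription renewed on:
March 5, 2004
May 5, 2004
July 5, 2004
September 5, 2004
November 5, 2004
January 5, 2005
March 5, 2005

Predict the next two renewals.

Each date is the 5th; the gaps (61, 61, 62, 61, 61, 59) track the month lengths.
The rule is the 5th of every 2 months.
Next: May 2005 → May 5, 2005.
July 2005: July 5, 2005.

May 5, 2005; July 5, 2005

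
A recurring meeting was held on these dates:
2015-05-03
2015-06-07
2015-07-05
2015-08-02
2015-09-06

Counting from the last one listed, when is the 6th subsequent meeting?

Gaps: 35, 28, 28, 35 days — a mix of 28 and 35. Every date is a Sunday.
Each is the 1st Sunday of its month.
October 2015 — 1st Sunday is 2015-10-04.
November 2015 — 1st Sunday is 2015-11-01.
1st Sunday of December 2015: 2015-12-06.
January 2016 — 1st Sunday is 2016-01-03.
February 2016 — 1st Sunday is 2016-02-07.
March 2016 — 1st Sunday is 2016-03-06.

2016-03-06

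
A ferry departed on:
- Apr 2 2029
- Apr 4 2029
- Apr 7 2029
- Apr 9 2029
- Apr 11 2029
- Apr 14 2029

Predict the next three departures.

The gap pattern 2, 3, 2, 2, 3 repeats every 3 events.
These are the Mondays, Wednesdays and Saturdays of each week.
The following Monday is Apr 16 2029.
Next Wednesday: Apr 18 2029.
The following Saturday is Apr 21 2029.

Apr 16 2029, Apr 18 2029, Apr 21 2029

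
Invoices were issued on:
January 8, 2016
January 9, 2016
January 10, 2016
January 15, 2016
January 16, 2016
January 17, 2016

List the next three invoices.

The gap pattern 1, 1, 5, 1, 1 repeats every 3 events.
These are the Fridays, Saturdays and Sundays of each week.
The following Friday is January 22, 2016.
Next Saturday: January 23, 2016.
Next Sunday: January 24, 2016.

January 22, 2016; January 23, 2016; January 24, 2016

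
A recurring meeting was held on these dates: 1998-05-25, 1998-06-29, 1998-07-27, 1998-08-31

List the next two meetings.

Every date is a Monday; gaps 35, 28, 35 days.
Each is the last Monday of its month (at least one falls on the 29th or later, ruling out '4th Monday').
Last Monday of September 1998: 1998-09-28.
Last Monday of October 1998: 1998-10-26.

1998-09-28, 1998-10-26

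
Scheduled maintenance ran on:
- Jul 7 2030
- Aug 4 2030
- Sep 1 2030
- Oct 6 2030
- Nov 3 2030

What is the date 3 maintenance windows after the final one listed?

Feb 2 2031

Gaps: 28, 28, 35, 28 days — a mix of 28 and 35. Every date is a Sunday.
Each is the 1st Sunday of its month.
December 2030 — 1st Sunday is Dec 1 2030.
January 2031 — 1st Sunday is Jan 5 2031.
1st Sunday of February 2031: Feb 2 2031.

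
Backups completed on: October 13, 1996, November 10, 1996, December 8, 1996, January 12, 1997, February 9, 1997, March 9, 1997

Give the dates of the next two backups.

These are Sundays at 28- or 35-day spacing (28, 28, 35, 28, 28).
The pattern: 2nd Sunday of the month.
2nd Sunday of April 1997: April 13, 1997.
2nd Sunday of May 1997: May 11, 1997.

April 13, 1997; May 11, 1997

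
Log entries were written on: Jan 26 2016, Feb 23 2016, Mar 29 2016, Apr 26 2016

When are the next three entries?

May 31 2016, Jun 28 2016, Jul 26 2016

Every date is a Tuesday; gaps 28, 35, 28 days.
Each is the last Tuesday of its month (at least one falls on the 29th or later, ruling out '4th Tuesday').
May 2016 ends with Tuesday May 31 2016.
June 2016 ends with Tuesday Jun 28 2016.
Last Tuesday of July 2016: Jul 26 2016.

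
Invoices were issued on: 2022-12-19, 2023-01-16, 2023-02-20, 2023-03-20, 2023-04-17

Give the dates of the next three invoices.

All dates are Mondays, 28, 35, 28, 28 days apart.
Specifically, the 3rd Monday of each month.
May 2023 — 3rd Monday is 2023-05-15.
June 2023 — 3rd Monday is 2023-06-19.
July 2023 — 3rd Monday is 2023-07-17.

2023-05-15, 2023-06-19, 2023-07-17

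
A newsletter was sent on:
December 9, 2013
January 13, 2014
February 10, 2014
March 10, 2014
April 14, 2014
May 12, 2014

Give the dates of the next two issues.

All dates are Mondays, 35, 28, 28, 35, 28 days apart.
Specifically, the 2nd Monday of each month.
2nd Monday of June 2014: June 9, 2014.
July 2014 — 2nd Monday is July 14, 2014.

June 9, 2014; July 14, 2014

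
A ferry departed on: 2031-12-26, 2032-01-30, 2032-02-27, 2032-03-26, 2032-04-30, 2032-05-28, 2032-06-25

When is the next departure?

These are Fridays with 35, 28, 28, 35, 28, 28-day gaps.
Each is the final Friday of its month — 2032-01-30 is past the 28th, so '4th Friday' doesn't fit.
Last Friday of July 2032: 2032-07-30.

2032-07-30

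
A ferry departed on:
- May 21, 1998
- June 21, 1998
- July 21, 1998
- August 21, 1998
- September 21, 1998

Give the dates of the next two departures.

The day-of-month is always 21 (31, 30, 31, 31 days between events).
So this recurs on the 21st of each month.
October 1998: October 21, 1998.
Next: November 1998 → November 21, 1998.

October 21, 1998; November 21, 1998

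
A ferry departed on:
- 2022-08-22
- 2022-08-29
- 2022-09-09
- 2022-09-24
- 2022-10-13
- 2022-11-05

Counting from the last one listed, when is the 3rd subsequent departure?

Gaps: 7, 11, 15, 19, 23 days — each gap is 4 larger than the previous one.
Next gap: 27 days. 2022-11-05 + 27 days = 2022-12-02.
Next gap: 31 days. 2022-12-02 + 31 days = 2023-01-02.
Next gap: 35 days. 2023-01-02 + 35 days = 2023-02-06.

2023-02-06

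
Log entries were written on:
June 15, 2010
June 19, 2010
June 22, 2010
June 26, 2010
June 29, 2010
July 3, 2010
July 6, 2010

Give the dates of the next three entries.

July 10, 2010; July 13, 2010; July 17, 2010

Every event lands on a Tuesday or Saturday (gaps cycle 4, 3, 4, 3, 4, 3).
So the schedule is: every Tuesday and Saturday.
The following Saturday is July 10, 2010.
Next Tuesday: July 13, 2010.
The following Saturday is July 17, 2010.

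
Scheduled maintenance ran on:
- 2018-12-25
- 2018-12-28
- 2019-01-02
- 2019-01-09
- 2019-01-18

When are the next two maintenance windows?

2019-01-29, 2019-02-11

Intervals are 3, 5, 7, 9 days — an arithmetic progression with common difference 2.
Next gap: 11 days. 2019-01-18 + 11 days = 2019-01-29.
Next gap: 13 days. 2019-01-29 + 13 days = 2019-02-11.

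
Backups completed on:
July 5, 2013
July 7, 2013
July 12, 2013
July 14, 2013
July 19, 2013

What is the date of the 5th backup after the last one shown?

August 4, 2013

Every event lands on a Friday or Sunday (gaps cycle 2, 5, 2, 5).
So the schedule is: every Friday and Sunday.
The following Sunday is July 21, 2013.
The following Friday is July 26, 2013.
The following Sunday is July 28, 2013.
Next Friday: August 2, 2013.
The following Sunday is August 4, 2013.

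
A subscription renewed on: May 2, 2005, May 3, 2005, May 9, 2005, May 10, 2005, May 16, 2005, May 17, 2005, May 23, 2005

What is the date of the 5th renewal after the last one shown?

Every event lands on a Monday or Tuesday (gaps cycle 1, 6, 1, 6, 1, 6).
So the schedule is: every Monday and Tuesday.
The following Tuesday is May 24, 2005.
Next Monday: May 30, 2005.
The following Tuesday is May 31, 2005.
The following Monday is June 6, 2005.
The following Tuesday is June 7, 2005.

June 7, 2005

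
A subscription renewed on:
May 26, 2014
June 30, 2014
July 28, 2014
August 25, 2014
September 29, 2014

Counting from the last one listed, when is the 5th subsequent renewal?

February 23, 2015

Every date is a Monday; gaps 35, 28, 28, 35 days.
Each is the last Monday of its month (at least one falls on the 29th or later, ruling out '4th Monday').
October 2014 ends with Monday October 27, 2014.
Last Monday of November 2014: November 24, 2014.
December 2014 ends with Monday December 29, 2014.
January 2015 ends with Monday January 26, 2015.
February 2015 ends with Monday February 23, 2015.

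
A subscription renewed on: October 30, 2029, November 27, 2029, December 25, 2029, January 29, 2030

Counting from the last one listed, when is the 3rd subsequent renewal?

April 30, 2030

These are Tuesdays with 28, 28, 35-day gaps.
Each is the final Tuesday of its month — October 30, 2029 is past the 28th, so '4th Tuesday' doesn't fit.
Last Tuesday of February 2030: February 26, 2030.
Last Tuesday of March 2030: March 26, 2030.
April 2030 ends with Tuesday April 30, 2030.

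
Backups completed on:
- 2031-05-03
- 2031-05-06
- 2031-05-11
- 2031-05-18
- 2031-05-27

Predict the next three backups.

2031-06-07, 2031-06-20, 2031-07-05

Gaps: 3, 5, 7, 9 days — each gap is 2 larger than the previous one.
Next gap: 11 days. 2031-05-27 + 11 days = 2031-06-07.
Next gap: 13 days. 2031-06-07 + 13 days = 2031-06-20.
Next gap: 15 days. 2031-06-20 + 15 days = 2031-07-05.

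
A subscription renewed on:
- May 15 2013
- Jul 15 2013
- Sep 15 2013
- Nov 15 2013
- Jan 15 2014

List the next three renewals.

Mar 15 2014, May 15 2014, Jul 15 2014

The day-of-month is always 15 (61, 62, 61, 61 days between events).
So this recurs on the 15th of every 2 months.
March 2014: Mar 15 2014.
Next: May 2014 → May 15 2014.
Next: July 2014 → Jul 15 2014.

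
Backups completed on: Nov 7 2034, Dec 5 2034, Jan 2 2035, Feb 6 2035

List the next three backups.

Mar 6 2035, Apr 3 2035, May 1 2035

These are Tuesdays at 28- or 35-day spacing (28, 28, 35).
The pattern: 1st Tuesday of the month.
March 2035 — 1st Tuesday is Mar 6 2035.
April 2035 — 1st Tuesday is Apr 3 2035.
May 2035 — 1st Tuesday is May 1 2035.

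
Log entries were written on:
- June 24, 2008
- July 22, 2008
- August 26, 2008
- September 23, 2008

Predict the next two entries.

October 28, 2008; November 25, 2008

All dates are Tuesdays, 28, 35, 28 days apart.
Specifically, the 4th Tuesday of each month.
4th Tuesday of October 2008: October 28, 2008.
November 2008 — 4th Tuesday is November 25, 2008.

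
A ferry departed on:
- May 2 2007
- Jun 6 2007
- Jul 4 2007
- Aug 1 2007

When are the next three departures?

Sep 5 2007, Oct 3 2007, Nov 7 2007

All dates are Wednesdays, 35, 28, 28 days apart.
Specifically, the 1st Wednesday of each month.
September 2007 — 1st Wednesday is Sep 5 2007.
1st Wednesday of October 2007: Oct 3 2007.
1st Wednesday of November 2007: Nov 7 2007.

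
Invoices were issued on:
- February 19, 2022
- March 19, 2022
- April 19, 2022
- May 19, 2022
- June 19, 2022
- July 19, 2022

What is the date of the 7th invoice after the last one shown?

The day-of-month is always 19 (28, 31, 30, 31, 30 days between events).
So this recurs on the 19th of each month.
August 2022: August 19, 2022.
Next: September 2022 → September 19, 2022.
Next: October 2022 → October 19, 2022.
Next: November 2022 → November 19, 2022.
December 2022: December 19, 2022.
Next: January 2023 → January 19, 2023.
Next: February 2023 → February 19, 2023.

February 19, 2023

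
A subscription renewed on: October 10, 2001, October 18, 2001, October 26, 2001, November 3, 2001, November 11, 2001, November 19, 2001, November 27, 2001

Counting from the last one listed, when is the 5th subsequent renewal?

January 6, 2002

Every event comes 8 days after the last (8, 8, 8, 8, 8, 8).
November 27, 2001 + 8 days = December 5, 2001.
December 5, 2001 + 8 days = December 13, 2001.
December 13, 2001 + 8 days = December 21, 2001.
December 21, 2001 + 8 days = December 29, 2001.
December 29, 2001 + 8 days = January 6, 2002.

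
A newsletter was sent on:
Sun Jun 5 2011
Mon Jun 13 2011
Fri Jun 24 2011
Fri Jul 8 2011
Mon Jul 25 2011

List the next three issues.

Sun Aug 14 2011, Tue Sep 6 2011, Sun Oct 2 2011

Gaps: 8, 11, 14, 17 days — each gap is 3 larger than the previous one.
Next gap: 20 days. Mon Jul 25 2011 + 20 days = Sun Aug 14 2011.
Next gap: 23 days. Sun Aug 14 2011 + 23 days = Tue Sep 6 2011.
Next gap: 26 days. Tue Sep 6 2011 + 26 days = Sun Oct 2 2011.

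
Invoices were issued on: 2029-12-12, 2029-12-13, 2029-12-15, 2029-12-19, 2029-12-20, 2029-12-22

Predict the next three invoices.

2029-12-26, 2029-12-27, 2029-12-29

Gaps: 1, 2, 4, 1, 2 days — not constant, but cyclic with period 3.
The events fall on every Wednesday, Thursday and Saturday.
The following Wednesday is 2029-12-26.
The following Thursday is 2029-12-27.
Next Saturday: 2029-12-29.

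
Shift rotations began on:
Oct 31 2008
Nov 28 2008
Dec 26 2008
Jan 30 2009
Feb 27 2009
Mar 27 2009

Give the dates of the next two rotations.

Apr 24 2009, May 29 2009

These are Fridays with 28, 28, 35, 28, 28-day gaps.
Each is the final Friday of its month — Oct 31 2008 is past the 28th, so '4th Friday' doesn't fit.
Last Friday of April 2009: Apr 24 2009.
Last Friday of May 2009: May 29 2009.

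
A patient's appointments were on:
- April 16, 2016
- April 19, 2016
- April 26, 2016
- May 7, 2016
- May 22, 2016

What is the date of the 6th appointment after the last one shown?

The spacing grows by 4 each time: 3, 7, 11, 15 days.
Next gap: 19 days. May 22, 2016 + 19 days = June 10, 2016.
Next gap: 23 days. June 10, 2016 + 23 days = July 3, 2016.
Next gap: 27 days. July 3, 2016 + 27 days = July 30, 2016.
Next gap: 31 days. July 30, 2016 + 31 days = August 30, 2016.
Next gap: 35 days. August 30, 2016 + 35 days = October 4, 2016.
Next gap: 39 days. October 4, 2016 + 39 days = November 12, 2016.

November 12, 2016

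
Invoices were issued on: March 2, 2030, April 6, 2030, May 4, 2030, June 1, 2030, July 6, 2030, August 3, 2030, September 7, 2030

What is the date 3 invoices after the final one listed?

December 7, 2030

Gaps: 35, 28, 28, 35, 28, 35 days — a mix of 28 and 35. Every date is a Saturday.
Each is the 1st Saturday of its month.
October 2030 — 1st Saturday is October 5, 2030.
1st Saturday of November 2030: November 2, 2030.
1st Saturday of December 2030: December 7, 2030.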